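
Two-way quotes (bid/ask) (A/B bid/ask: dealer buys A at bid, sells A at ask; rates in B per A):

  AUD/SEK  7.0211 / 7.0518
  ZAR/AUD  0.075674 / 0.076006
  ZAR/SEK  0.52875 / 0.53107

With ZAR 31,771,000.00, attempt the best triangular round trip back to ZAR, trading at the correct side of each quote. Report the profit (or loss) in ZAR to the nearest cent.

Best loop ZAR → AUD → SEK → ZAR:
ZAR 31,771,000.00 × 0.075674 (sell ZAR at bid) = AUD 2,404,238.65
AUD 2,404,238.65 × 7.0211 (sell AUD at bid) = SEK 16,880,400.01
SEK 16,880,400.01 ÷ 0.53107 (buy ZAR at ask) = ZAR 31,785,640.34

Net profit: ZAR 14,640.34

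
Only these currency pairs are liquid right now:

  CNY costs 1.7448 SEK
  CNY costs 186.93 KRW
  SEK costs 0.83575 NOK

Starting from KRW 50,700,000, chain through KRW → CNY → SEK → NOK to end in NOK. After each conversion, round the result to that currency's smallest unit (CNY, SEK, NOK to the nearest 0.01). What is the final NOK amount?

KRW 50,700,000 ÷ 186.93 = CNY 271,224.52
CNY 271,224.52 × 1.7448 = SEK 473,232.54
SEK 473,232.54 × 0.83575 = NOK 395,504.10

NOK 395,504.10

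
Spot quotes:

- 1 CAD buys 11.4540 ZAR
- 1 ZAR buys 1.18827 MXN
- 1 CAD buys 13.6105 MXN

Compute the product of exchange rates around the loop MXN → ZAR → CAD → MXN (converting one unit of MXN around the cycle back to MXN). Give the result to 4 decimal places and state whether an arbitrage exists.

Around MXN → ZAR → CAD → MXN: 1 ÷ 1.18827 ÷ 11.4540 × 13.6105 = 1.000004
Product ≈ 1 (deviation 0.000%, within rounding noise).

1.0000 (no arbitrage)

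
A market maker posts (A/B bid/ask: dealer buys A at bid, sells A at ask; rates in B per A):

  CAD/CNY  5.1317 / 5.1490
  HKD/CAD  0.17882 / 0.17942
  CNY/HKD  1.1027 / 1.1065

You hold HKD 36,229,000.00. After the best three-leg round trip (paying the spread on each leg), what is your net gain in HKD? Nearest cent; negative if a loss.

Best loop HKD → CAD → CNY → HKD:
HKD 36,229,000.00 × 0.17882 (sell HKD at bid) = CAD 6,478,469.78
CAD 6,478,469.78 × 5.1317 (sell CAD at bid) = CNY 33,245,563.37
CNY 33,245,563.37 × 1.1027 (sell CNY at bid) = HKD 36,659,882.73

Net profit: HKD 430,882.73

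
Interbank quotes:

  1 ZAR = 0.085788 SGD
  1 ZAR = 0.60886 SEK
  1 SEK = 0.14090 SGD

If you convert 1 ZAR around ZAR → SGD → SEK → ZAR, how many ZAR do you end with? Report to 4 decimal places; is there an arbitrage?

1.0000 (no arbitrage)

Around ZAR → SGD → SEK → ZAR: 1 × 0.085788 ÷ 0.14090 ÷ 0.60886 = 0.999996
Product ≈ 1 (deviation 0.000%, within rounding noise).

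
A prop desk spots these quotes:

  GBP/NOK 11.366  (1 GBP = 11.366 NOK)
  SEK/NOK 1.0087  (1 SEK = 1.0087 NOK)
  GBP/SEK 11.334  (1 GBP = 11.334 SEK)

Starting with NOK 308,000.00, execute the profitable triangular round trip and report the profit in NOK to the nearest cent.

Profit: NOK 1,804.91

Profitable loop is NOK → GBP → SEK → NOK:
NOK 308,000.00 ÷ 11.366 = GBP 27,098.36
GBP 27,098.36 × 11.334 = SEK 307,132.85
SEK 307,132.85 × 1.0087 = NOK 309,804.91
Profit = NOK 309,804.91 − NOK 308,000.00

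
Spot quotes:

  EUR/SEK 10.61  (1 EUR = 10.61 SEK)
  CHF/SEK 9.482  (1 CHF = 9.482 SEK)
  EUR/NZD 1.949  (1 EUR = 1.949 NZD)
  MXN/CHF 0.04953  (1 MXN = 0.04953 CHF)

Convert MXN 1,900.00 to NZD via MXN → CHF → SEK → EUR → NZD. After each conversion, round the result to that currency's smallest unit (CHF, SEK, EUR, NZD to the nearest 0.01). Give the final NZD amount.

NZD 163.91

MXN 1,900.00 × 0.04953 = CHF 94.11
CHF 94.11 × 9.482 = SEK 892.35
SEK 892.35 ÷ 10.61 = EUR 84.10
EUR 84.10 × 1.949 = NZD 163.91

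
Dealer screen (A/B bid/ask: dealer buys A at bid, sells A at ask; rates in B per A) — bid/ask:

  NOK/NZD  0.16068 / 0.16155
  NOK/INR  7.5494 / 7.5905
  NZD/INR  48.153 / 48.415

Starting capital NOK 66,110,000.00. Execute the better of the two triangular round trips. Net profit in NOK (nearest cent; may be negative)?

Net profit: NOK 1,277,903.47

Best loop NOK → NZD → INR → NOK:
NOK 66,110,000.00 × 0.16068 (sell NOK at bid) = NZD 10,622,554.80
NZD 10,622,554.80 × 48.153 (sell NZD at bid) = INR 511,507,881.28
INR 511,507,881.28 ÷ 7.5905 (buy NOK at ask) = NOK 67,387,903.47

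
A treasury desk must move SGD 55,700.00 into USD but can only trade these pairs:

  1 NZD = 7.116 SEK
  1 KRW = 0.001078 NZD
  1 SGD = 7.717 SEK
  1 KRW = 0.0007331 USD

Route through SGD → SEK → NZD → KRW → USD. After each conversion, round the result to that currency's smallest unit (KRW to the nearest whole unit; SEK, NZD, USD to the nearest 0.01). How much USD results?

SGD 55,700.00 × 7.717 = SEK 429,836.90
SEK 429,836.90 ÷ 7.116 = NZD 60,404.29
NZD 60,404.29 ÷ 0.001078 = KRW 56,033,664
KRW 56,033,664 × 0.0007331 = USD 41,078.28

USD 41,078.28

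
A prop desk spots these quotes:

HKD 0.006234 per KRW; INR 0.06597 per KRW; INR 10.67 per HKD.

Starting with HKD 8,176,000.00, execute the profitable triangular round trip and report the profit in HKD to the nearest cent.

Profitable loop is HKD → INR → KRW → HKD:
HKD 8,176,000.00 × 10.67 = INR 87,237,920.00
INR 87,237,920.00 ÷ 0.06597 = KRW 1,322,387,752
KRW 1,322,387,752 × 0.006234 = HKD 8,243,765.25
Profit = HKD 8,243,765.25 − HKD 8,176,000.00

Profit: HKD 67,765.25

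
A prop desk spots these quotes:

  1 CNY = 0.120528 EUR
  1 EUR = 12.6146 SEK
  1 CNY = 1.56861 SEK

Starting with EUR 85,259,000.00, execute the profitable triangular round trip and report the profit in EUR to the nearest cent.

Profitable loop is EUR → CNY → SEK → EUR:
EUR 85,259,000.00 ÷ 0.120528 = CNY 707,379,198.19
CNY 707,379,198.19 × 1.56861 = SEK 1,109,602,084.08
SEK 1,109,602,084.08 ÷ 12.6146 = EUR 87,961,733.55
Profit = EUR 87,961,733.55 − EUR 85,259,000.00

Profit: EUR 2,702,733.55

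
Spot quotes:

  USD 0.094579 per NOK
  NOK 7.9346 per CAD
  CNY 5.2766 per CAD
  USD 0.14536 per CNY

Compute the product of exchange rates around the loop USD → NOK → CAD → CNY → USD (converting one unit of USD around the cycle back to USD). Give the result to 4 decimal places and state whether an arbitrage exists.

Around USD → NOK → CAD → CNY → USD: 1 ÷ 0.094579 ÷ 7.9346 × 5.2766 × 0.14536 = 1.022067
Product > 1; profitable direction is USD → NOK → CAD → CNY → USD.

1.0221 (arbitrage exists)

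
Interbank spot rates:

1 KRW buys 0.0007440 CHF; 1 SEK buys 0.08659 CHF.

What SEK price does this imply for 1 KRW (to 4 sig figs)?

KRW/SEK = 0.008592

1 KRW × 0.0007440 = 0.000744 CHF
0.000744 CHF ÷ 0.08659 = 0.00859222 SEK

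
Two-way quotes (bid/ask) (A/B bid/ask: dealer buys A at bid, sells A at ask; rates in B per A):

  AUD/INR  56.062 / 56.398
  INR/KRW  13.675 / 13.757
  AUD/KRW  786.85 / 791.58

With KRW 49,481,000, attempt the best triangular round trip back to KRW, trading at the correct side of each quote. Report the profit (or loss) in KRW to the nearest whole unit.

Best loop KRW → INR → AUD → KRW:
KRW 49,481,000 ÷ 13.757 (buy INR at ask) = INR 3,596,787.09
INR 3,596,787.09 ÷ 56.398 (buy AUD at ask) = AUD 63,775.08
AUD 63,775.08 × 786.85 (sell AUD at bid) = KRW 50,181,423

Net profit: KRW 700,423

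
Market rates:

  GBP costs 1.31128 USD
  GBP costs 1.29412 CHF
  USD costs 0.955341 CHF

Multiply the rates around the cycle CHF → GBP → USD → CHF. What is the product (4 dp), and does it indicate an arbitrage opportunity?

Around CHF → GBP → USD → CHF: 1 ÷ 1.29412 × 1.31128 × 0.955341 = 0.968009
Product < 1; profitable direction is CHF → USD → GBP → CHF.

0.9680 (arbitrage exists)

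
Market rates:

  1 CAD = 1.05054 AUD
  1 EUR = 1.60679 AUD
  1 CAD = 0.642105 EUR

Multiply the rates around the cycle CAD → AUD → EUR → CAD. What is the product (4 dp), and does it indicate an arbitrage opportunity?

1.0182 (arbitrage exists)

Around CAD → AUD → EUR → CAD: 1 × 1.05054 ÷ 1.60679 ÷ 0.642105 = 1.018234
Product > 1; profitable direction is CAD → AUD → EUR → CAD.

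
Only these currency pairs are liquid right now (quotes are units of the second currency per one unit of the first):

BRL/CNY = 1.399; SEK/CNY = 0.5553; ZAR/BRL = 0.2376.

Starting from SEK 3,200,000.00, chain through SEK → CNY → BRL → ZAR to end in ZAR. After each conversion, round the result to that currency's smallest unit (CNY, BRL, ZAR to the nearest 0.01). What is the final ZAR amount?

ZAR 5,345,809.76

SEK 3,200,000.00 × 0.5553 = CNY 1,776,960.00
CNY 1,776,960.00 ÷ 1.399 = BRL 1,270,164.40
BRL 1,270,164.40 ÷ 0.2376 = ZAR 5,345,809.76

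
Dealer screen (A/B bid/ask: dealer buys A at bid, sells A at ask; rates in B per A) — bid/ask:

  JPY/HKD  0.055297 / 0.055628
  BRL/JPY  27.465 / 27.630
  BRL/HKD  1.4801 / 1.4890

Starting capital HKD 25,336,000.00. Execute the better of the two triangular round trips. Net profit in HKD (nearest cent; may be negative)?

Best loop HKD → BRL → JPY → HKD:
HKD 25,336,000.00 ÷ 1.4890 (buy BRL at ask) = BRL 17,015,446.61
BRL 17,015,446.61 × 27.465 (sell BRL at bid) = JPY 467,329,241
JPY 467,329,241 × 0.055297 (sell JPY at bid) = HKD 25,841,905.05

Net profit: HKD 505,905.05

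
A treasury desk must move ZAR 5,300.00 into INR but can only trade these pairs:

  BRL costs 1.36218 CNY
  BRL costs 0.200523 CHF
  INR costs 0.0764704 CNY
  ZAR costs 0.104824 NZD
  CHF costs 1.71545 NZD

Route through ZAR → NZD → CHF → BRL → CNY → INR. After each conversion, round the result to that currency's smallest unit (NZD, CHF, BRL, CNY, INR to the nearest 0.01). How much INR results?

INR 28,769.69

ZAR 5,300.00 × 0.104824 = NZD 555.57
NZD 555.57 ÷ 1.71545 = CHF 323.86
CHF 323.86 ÷ 0.200523 = BRL 1,615.08
BRL 1,615.08 × 1.36218 = CNY 2,200.03
CNY 2,200.03 ÷ 0.0764704 = INR 28,769.69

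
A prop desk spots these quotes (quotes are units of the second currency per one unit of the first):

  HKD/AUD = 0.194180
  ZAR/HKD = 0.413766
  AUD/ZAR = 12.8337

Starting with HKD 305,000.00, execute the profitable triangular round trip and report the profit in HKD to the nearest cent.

Profit: HKD 9,493.03

Profitable loop is HKD → AUD → ZAR → HKD:
HKD 305,000.00 × 0.194180 = AUD 59,224.90
AUD 59,224.90 × 12.8337 = ZAR 760,074.60
ZAR 760,074.60 × 0.413766 = HKD 314,493.03
Profit = HKD 314,493.03 − HKD 305,000.00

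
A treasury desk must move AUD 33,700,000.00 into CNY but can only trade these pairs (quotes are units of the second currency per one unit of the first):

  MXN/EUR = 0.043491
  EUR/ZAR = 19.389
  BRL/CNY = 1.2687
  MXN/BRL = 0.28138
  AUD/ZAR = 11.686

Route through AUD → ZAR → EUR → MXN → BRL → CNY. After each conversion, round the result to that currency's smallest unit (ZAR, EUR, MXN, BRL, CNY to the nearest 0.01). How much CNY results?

CNY 166,722,089.15

AUD 33,700,000.00 × 11.686 = ZAR 393,818,200.00
ZAR 393,818,200.00 ÷ 19.389 = EUR 20,311,424.00
EUR 20,311,424.00 ÷ 0.043491 = MXN 467,025,913.41
MXN 467,025,913.41 × 0.28138 = BRL 131,411,751.52
BRL 131,411,751.52 × 1.2687 = CNY 166,722,089.15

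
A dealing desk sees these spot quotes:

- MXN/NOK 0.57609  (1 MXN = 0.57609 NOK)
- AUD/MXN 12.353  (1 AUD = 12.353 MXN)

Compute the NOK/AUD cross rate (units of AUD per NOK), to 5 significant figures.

1 NOK ÷ 0.57609 = 1.73584 MXN
1.73584 MXN ÷ 12.353 = 0.14052 AUD

NOK/AUD = 0.14052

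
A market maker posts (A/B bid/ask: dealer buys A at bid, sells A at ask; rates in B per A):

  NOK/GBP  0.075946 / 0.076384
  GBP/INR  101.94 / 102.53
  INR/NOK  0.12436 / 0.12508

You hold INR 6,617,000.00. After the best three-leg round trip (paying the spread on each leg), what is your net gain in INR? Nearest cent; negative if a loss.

Net profit: INR 137,915.29

Best loop INR → GBP → NOK → INR:
INR 6,617,000.00 ÷ 102.53 (buy GBP at ask) = GBP 64,537.21
GBP 64,537.21 ÷ 0.076384 (buy NOK at ask) = NOK 844,904.80
NOK 844,904.80 ÷ 0.12508 (buy INR at ask) = INR 6,754,915.29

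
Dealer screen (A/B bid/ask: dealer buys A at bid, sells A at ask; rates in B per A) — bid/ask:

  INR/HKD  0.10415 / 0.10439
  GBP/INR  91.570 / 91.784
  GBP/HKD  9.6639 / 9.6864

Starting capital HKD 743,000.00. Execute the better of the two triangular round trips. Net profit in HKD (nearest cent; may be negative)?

Net profit: HKD 6,402.89

Best loop HKD → INR → GBP → HKD:
HKD 743,000.00 ÷ 0.10439 (buy INR at ask) = INR 7,117,539.99
INR 7,117,539.99 ÷ 91.784 (buy GBP at ask) = GBP 77,546.63
GBP 77,546.63 × 9.6639 (sell GBP at bid) = HKD 749,402.89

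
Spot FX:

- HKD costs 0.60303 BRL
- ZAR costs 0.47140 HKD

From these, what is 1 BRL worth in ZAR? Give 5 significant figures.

BRL/ZAR = 3.5178

1 BRL ÷ 0.60303 = 1.65829 HKD
1.65829 HKD ÷ 0.47140 = 3.5178 ZAR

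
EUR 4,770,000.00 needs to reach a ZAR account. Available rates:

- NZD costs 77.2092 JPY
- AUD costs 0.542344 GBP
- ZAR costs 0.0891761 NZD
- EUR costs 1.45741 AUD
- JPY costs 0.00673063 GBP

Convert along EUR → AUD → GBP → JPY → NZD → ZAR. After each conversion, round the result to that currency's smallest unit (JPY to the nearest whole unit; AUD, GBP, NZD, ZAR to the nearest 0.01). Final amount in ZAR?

EUR 4,770,000.00 × 1.45741 = AUD 6,951,845.70
AUD 6,951,845.70 × 0.542344 = GBP 3,770,291.80
GBP 3,770,291.80 ÷ 0.00673063 = JPY 560,169,226
JPY 560,169,226 ÷ 77.2092 = NZD 7,255,213.45
NZD 7,255,213.45 ÷ 0.0891761 = ZAR 81,358,272.56

ZAR 81,358,272.56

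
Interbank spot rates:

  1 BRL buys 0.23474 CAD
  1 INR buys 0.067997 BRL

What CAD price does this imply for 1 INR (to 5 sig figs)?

INR/CAD = 0.015962

1 INR × 0.067997 = 0.067997 BRL
0.067997 BRL × 0.23474 = 0.0159616 CAD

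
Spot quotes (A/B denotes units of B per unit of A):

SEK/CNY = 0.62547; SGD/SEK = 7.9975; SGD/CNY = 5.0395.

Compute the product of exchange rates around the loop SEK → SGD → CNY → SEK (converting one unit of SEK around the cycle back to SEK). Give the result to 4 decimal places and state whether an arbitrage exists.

1.0075 (arbitrage exists)

Around SEK → SGD → CNY → SEK: 1 ÷ 7.9975 × 5.0395 ÷ 0.62547 = 1.007457
Product > 1; profitable direction is SEK → SGD → CNY → SEK.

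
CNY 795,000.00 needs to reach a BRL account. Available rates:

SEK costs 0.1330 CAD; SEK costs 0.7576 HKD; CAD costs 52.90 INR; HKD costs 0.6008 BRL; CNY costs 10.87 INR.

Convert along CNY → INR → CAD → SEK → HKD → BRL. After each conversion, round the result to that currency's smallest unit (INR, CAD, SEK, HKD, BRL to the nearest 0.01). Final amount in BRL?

CNY 795,000.00 × 10.87 = INR 8,641,650.00
INR 8,641,650.00 ÷ 52.90 = CAD 163,358.22
CAD 163,358.22 ÷ 0.1330 = SEK 1,228,257.29
SEK 1,228,257.29 × 0.7576 = HKD 930,527.72
HKD 930,527.72 × 0.6008 = BRL 559,061.05

BRL 559,061.05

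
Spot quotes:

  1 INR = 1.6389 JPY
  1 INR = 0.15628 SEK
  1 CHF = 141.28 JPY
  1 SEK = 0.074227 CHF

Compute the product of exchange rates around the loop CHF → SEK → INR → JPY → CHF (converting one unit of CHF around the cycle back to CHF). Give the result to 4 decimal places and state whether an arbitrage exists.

Around CHF → SEK → INR → JPY → CHF: 1 ÷ 0.074227 ÷ 0.15628 × 1.6389 ÷ 141.28 = 1.000015
Product ≈ 1 (deviation 0.001%, within rounding noise).

1.0000 (no arbitrage)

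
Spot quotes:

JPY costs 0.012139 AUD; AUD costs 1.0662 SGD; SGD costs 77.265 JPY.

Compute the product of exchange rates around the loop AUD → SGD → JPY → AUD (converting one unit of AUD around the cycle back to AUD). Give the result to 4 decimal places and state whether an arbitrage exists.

Around AUD → SGD → JPY → AUD: 1 × 1.0662 × 77.265 × 0.012139 = 1.000010
Product ≈ 1 (deviation 0.001%, within rounding noise).

1.0000 (no arbitrage)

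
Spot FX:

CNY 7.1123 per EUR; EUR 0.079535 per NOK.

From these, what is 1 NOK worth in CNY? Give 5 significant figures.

NOK/CNY = 0.56568

1 NOK × 0.079535 = 0.079535 EUR
0.079535 EUR × 7.1123 = 0.565677 CNY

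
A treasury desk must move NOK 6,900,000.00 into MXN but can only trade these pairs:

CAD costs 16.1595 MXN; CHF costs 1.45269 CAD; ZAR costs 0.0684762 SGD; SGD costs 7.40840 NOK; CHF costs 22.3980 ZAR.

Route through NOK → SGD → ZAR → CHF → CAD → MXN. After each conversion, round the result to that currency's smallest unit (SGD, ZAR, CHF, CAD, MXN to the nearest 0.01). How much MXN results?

NOK 6,900,000.00 ÷ 7.40840 = SGD 931,375.20
SGD 931,375.20 ÷ 0.0684762 = ZAR 13,601,444.01
ZAR 13,601,444.01 ÷ 22.3980 = CHF 607,261.54
CHF 607,261.54 × 1.45269 = CAD 882,162.77
CAD 882,162.77 × 16.1595 = MXN 14,255,309.28

MXN 14,255,309.28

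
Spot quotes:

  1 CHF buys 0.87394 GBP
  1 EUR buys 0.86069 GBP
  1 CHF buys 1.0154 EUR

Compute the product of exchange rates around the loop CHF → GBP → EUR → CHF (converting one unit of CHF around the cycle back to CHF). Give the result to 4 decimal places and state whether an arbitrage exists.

Around CHF → GBP → EUR → CHF: 1 × 0.87394 ÷ 0.86069 ÷ 1.0154 = 0.999995
Product ≈ 1 (deviation 0.001%, within rounding noise).

1.0000 (no arbitrage)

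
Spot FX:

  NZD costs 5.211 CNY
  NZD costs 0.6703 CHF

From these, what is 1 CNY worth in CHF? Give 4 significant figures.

CNY/CHF = 0.1286

1 CNY ÷ 5.211 = 0.191902 NZD
0.191902 NZD × 0.6703 = 0.128632 CHF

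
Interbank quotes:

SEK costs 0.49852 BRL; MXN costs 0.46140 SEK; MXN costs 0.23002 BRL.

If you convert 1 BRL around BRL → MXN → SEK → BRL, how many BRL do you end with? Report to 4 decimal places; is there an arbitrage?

1.0000 (no arbitrage)

Around BRL → MXN → SEK → BRL: 1 ÷ 0.23002 × 0.46140 × 0.49852 = 0.999988
Product ≈ 1 (deviation 0.001%, within rounding noise).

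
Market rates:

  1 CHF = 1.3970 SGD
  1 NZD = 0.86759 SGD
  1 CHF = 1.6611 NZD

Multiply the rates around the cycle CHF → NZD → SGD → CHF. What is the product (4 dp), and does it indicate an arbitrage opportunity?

1.0316 (arbitrage exists)

Around CHF → NZD → SGD → CHF: 1 × 1.6611 × 0.86759 ÷ 1.3970 = 1.031606
Product > 1; profitable direction is CHF → NZD → SGD → CHF.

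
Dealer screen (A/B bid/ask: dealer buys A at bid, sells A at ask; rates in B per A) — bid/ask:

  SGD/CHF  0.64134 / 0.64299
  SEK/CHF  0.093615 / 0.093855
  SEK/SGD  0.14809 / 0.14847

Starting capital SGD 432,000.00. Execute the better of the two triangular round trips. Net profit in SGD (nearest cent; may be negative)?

Best loop SGD → CHF → SEK → SGD:
SGD 432,000.00 × 0.64134 (sell SGD at bid) = CHF 277,058.88
CHF 277,058.88 ÷ 0.093855 (buy SEK at ask) = SEK 2,951,988.49
SEK 2,951,988.49 × 0.14809 (sell SEK at bid) = SGD 437,159.98

Net profit: SGD 5,159.98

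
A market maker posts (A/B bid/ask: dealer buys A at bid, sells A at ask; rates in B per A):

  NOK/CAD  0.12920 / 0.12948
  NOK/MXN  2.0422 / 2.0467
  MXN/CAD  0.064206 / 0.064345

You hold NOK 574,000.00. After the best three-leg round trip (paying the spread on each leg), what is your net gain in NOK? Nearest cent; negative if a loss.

Net profit: NOK 7,276.93

Best loop NOK → MXN → CAD → NOK:
NOK 574,000.00 × 2.0422 (sell NOK at bid) = MXN 1,172,222.80
MXN 1,172,222.80 × 0.064206 (sell MXN at bid) = CAD 75,263.74
CAD 75,263.74 ÷ 0.12948 (buy NOK at ask) = NOK 581,276.93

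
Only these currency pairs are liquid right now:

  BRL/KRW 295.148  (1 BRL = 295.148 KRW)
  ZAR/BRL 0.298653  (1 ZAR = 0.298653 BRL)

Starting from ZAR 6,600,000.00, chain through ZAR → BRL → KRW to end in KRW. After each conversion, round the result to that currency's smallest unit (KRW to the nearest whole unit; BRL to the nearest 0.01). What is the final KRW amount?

KRW 581,769,115

ZAR 6,600,000.00 × 0.298653 = BRL 1,971,109.80
BRL 1,971,109.80 × 295.148 = KRW 581,769,115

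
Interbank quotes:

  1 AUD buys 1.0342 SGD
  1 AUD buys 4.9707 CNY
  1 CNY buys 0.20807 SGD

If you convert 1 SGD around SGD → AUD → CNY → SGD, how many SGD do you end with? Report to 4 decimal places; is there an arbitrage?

1.0001 (no arbitrage)

Around SGD → AUD → CNY → SGD: 1 ÷ 1.0342 × 4.9707 × 0.20807 = 1.000052
Product ≈ 1 (deviation 0.005%, within rounding noise).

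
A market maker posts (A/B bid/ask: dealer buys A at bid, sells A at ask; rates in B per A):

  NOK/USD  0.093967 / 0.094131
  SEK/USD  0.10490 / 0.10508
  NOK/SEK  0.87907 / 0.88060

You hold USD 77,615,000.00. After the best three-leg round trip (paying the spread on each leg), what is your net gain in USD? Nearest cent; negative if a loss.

Net profit: USD 1,202,431.56

Best loop USD → SEK → NOK → USD:
USD 77,615,000.00 ÷ 0.10508 (buy SEK at ask) = SEK 738,627,712.22
SEK 738,627,712.22 ÷ 0.88060 (buy NOK at ask) = NOK 838,777,779.04
NOK 838,777,779.04 × 0.093967 (sell NOK at bid) = USD 78,817,431.56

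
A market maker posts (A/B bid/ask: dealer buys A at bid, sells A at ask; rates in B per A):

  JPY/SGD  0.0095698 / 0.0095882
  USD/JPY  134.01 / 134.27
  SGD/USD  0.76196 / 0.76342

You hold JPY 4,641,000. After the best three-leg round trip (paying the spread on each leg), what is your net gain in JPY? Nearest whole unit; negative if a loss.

Best loop JPY → USD → SGD → JPY:
JPY 4,641,000 ÷ 134.27 (buy USD at ask) = USD 34,564.68
USD 34,564.68 ÷ 0.76342 (buy SGD at ask) = SGD 45,276.10
SGD 45,276.10 ÷ 0.0095882 (buy JPY at ask) = JPY 4,722,065

Net profit: JPY 81,065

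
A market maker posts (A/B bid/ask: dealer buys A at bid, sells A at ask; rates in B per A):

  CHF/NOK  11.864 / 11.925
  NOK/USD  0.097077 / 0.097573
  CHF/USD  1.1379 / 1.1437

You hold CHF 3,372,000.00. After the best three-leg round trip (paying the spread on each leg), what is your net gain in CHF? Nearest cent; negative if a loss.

Best loop CHF → NOK → USD → CHF:
CHF 3,372,000.00 × 11.864 (sell CHF at bid) = NOK 40,005,408.00
NOK 40,005,408.00 × 0.097077 (sell NOK at bid) = USD 3,883,604.99
USD 3,883,604.99 ÷ 1.1437 (buy CHF at ask) = CHF 3,395,650.08

Net profit: CHF 23,650.08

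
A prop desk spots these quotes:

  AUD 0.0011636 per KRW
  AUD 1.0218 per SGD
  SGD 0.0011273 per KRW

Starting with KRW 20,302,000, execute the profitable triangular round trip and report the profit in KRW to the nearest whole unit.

Profitable loop is KRW → AUD → SGD → KRW:
KRW 20,302,000 × 0.0011636 = AUD 23,623.41
AUD 23,623.41 ÷ 1.0218 = SGD 23,119.40
SGD 23,119.40 ÷ 0.0011273 = KRW 20,508,653
Profit = KRW 20,508,653 − KRW 20,302,000

Profit: KRW 206,653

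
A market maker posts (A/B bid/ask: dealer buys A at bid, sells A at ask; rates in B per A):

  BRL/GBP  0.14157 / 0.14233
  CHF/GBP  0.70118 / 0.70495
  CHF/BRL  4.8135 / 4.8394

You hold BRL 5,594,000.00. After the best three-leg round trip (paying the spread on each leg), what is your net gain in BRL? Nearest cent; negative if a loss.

Net profit: BRL 100,610.34

Best loop BRL → CHF → GBP → BRL:
BRL 5,594,000.00 ÷ 4.8394 (buy CHF at ask) = CHF 1,155,928.42
CHF 1,155,928.42 × 0.70118 (sell CHF at bid) = GBP 810,513.89
GBP 810,513.89 ÷ 0.14233 (buy BRL at ask) = BRL 5,694,610.34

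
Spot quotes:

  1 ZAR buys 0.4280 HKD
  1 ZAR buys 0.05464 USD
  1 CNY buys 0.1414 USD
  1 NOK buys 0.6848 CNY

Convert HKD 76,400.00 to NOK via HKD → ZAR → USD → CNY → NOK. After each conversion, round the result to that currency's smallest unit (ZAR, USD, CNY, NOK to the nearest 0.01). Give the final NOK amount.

NOK 100,727.34

HKD 76,400.00 ÷ 0.4280 = ZAR 178,504.67
ZAR 178,504.67 × 0.05464 = USD 9,753.50
USD 9,753.50 ÷ 0.1414 = CNY 68,978.08
CNY 68,978.08 ÷ 0.6848 = NOK 100,727.34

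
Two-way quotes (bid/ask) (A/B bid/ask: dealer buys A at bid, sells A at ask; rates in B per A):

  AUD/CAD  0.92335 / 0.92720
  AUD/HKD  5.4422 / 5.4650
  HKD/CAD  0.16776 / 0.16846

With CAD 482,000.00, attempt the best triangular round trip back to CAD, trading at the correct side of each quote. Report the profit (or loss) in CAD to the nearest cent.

Net profit: CAD 1,422.02

Best loop CAD → HKD → AUD → CAD:
CAD 482,000.00 ÷ 0.16846 (buy HKD at ask) = HKD 2,861,213.34
HKD 2,861,213.34 ÷ 5.4650 (buy AUD at ask) = AUD 523,552.30
AUD 523,552.30 × 0.92335 (sell AUD at bid) = CAD 483,422.02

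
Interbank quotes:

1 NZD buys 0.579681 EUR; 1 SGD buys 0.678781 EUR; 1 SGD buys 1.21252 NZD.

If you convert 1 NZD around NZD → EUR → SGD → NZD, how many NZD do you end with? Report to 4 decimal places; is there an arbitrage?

1.0355 (arbitrage exists)

Around NZD → EUR → SGD → NZD: 1 × 0.579681 ÷ 0.678781 × 1.21252 = 1.035496
Product > 1; profitable direction is NZD → EUR → SGD → NZD.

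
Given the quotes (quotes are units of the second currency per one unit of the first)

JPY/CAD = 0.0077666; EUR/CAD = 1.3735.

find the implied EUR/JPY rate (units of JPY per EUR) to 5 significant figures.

1 EUR × 1.3735 = 1.3735 CAD
1.3735 CAD ÷ 0.0077666 = 176.847 JPY

EUR/JPY = 176.85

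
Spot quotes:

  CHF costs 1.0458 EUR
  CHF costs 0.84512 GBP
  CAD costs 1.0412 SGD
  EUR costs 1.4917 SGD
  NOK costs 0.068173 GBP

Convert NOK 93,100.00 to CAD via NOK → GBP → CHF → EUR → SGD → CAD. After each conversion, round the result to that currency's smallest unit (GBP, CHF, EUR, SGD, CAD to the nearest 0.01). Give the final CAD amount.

CAD 11,252.27

NOK 93,100.00 × 0.068173 = GBP 6,346.91
GBP 6,346.91 ÷ 0.84512 = CHF 7,510.07
CHF 7,510.07 × 1.0458 = EUR 7,854.03
EUR 7,854.03 × 1.4917 = SGD 11,715.86
SGD 11,715.86 ÷ 1.0412 = CAD 11,252.27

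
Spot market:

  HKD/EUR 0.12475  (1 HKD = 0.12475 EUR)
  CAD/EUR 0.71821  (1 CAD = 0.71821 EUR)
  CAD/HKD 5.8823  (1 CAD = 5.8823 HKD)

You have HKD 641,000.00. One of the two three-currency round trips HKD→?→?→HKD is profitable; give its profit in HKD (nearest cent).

Profitable loop is HKD → EUR → CAD → HKD:
HKD 641,000.00 × 0.12475 = EUR 79,964.75
EUR 79,964.75 ÷ 0.71821 = CAD 111,338.95
CAD 111,338.95 × 5.8823 = HKD 654,929.13
Profit = HKD 654,929.13 − HKD 641,000.00

Profit: HKD 13,929.13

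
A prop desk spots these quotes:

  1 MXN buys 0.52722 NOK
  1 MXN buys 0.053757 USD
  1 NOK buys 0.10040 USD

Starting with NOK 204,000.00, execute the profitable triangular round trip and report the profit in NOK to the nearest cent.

Profitable loop is NOK → MXN → USD → NOK:
NOK 204,000.00 ÷ 0.52722 = MXN 386,935.25
MXN 386,935.25 × 0.053757 = USD 20,800.48
USD 20,800.48 ÷ 0.10040 = NOK 207,176.08
Profit = NOK 207,176.08 − NOK 204,000.00

Profit: NOK 3,176.08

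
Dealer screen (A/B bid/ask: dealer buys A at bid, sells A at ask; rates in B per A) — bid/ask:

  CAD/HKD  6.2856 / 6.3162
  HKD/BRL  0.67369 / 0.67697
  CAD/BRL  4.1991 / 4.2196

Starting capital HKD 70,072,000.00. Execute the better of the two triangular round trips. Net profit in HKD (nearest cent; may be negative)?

Best loop HKD → BRL → CAD → HKD:
HKD 70,072,000.00 × 0.67369 (sell HKD at bid) = BRL 47,206,805.68
BRL 47,206,805.68 ÷ 4.2196 (buy CAD at ask) = CAD 11,187,507.27
CAD 11,187,507.27 × 6.2856 (sell CAD at bid) = HKD 70,320,195.70

Net profit: HKD 248,195.70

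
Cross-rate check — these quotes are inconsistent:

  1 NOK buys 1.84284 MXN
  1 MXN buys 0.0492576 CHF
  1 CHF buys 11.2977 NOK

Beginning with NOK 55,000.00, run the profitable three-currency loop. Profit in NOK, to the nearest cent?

Profitable loop is NOK → MXN → CHF → NOK:
NOK 55,000.00 × 1.84284 = MXN 101,356.20
MXN 101,356.20 × 0.0492576 = CHF 4,992.56
CHF 4,992.56 × 11.2977 = NOK 56,404.48
Profit = NOK 56,404.48 − NOK 55,000.00

Profit: NOK 1,404.48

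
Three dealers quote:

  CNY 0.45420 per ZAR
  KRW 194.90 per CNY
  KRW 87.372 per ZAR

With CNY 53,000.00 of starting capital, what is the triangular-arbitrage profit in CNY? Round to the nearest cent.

Profit: CNY 698.55

Profitable loop is CNY → KRW → ZAR → CNY:
CNY 53,000.00 × 194.90 = KRW 10,329,700
KRW 10,329,700 ÷ 87.372 = ZAR 118,226.66
ZAR 118,226.66 × 0.45420 = CNY 53,698.55
Profit = CNY 53,698.55 − CNY 53,000.00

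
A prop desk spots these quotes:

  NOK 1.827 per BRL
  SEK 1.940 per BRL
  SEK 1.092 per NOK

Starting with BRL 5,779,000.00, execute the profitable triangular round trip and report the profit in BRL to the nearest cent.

Profitable loop is BRL → NOK → SEK → BRL:
BRL 5,779,000.00 × 1.827 = NOK 10,558,233.00
NOK 10,558,233.00 × 1.092 = SEK 11,529,590.44
SEK 11,529,590.44 ÷ 1.940 = BRL 5,943,087.85
Profit = BRL 5,943,087.85 − BRL 5,779,000.00

Profit: BRL 164,087.85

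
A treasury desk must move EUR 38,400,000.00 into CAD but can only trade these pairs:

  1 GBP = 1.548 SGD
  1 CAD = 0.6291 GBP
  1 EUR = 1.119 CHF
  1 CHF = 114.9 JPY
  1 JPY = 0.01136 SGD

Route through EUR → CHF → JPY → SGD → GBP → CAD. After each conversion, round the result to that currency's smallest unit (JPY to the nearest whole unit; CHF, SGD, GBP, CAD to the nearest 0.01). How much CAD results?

EUR 38,400,000.00 × 1.119 = CHF 42,969,600.00
CHF 42,969,600.00 × 114.9 = JPY 4,937,207,040
JPY 4,937,207,040 × 0.01136 = SGD 56,086,671.97
SGD 56,086,671.97 ÷ 1.548 = GBP 36,231,700.24
GBP 36,231,700.24 ÷ 0.6291 = CAD 57,592,910.89

CAD 57,592,910.89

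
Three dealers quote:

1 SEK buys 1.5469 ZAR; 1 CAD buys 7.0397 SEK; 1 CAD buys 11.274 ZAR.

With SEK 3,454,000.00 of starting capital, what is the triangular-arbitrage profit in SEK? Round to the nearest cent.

Profitable loop is SEK → CAD → ZAR → SEK:
SEK 3,454,000.00 ÷ 7.0397 = CAD 490,645.91
CAD 490,645.91 × 11.274 = ZAR 5,531,541.97
ZAR 5,531,541.97 ÷ 1.5469 = SEK 3,575,888.53
Profit = SEK 3,575,888.53 − SEK 3,454,000.00

Profit: SEK 121,888.53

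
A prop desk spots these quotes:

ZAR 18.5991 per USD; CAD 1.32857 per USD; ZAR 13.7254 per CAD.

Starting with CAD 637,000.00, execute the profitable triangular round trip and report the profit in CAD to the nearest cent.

Profitable loop is CAD → USD → ZAR → CAD:
CAD 637,000.00 ÷ 1.32857 = USD 479,462.88
USD 479,462.88 × 18.5991 = ZAR 8,917,578.07
ZAR 8,917,578.07 ÷ 13.7254 = CAD 649,713.53
Profit = CAD 649,713.53 − CAD 637,000.00

Profit: CAD 12,713.53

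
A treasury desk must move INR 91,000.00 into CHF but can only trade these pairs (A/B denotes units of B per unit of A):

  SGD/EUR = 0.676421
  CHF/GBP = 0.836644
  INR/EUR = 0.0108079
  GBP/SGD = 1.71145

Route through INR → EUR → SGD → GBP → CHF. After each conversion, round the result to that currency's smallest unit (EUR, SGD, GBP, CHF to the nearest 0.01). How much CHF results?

INR 91,000.00 × 0.0108079 = EUR 983.52
EUR 983.52 ÷ 0.676421 = SGD 1,454.01
SGD 1,454.01 ÷ 1.71145 = GBP 849.58
GBP 849.58 ÷ 0.836644 = CHF 1,015.46

CHF 1,015.46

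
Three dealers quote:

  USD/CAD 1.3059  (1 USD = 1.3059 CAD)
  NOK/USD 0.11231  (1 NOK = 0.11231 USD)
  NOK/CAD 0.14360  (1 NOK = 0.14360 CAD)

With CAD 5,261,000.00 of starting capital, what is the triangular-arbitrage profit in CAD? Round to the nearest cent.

Profitable loop is CAD → NOK → USD → CAD:
CAD 5,261,000.00 ÷ 0.14360 = NOK 36,636,490.25
NOK 36,636,490.25 × 0.11231 = USD 4,114,644.22
USD 4,114,644.22 × 1.3059 = CAD 5,373,313.89
Profit = CAD 5,373,313.89 − CAD 5,261,000.00

Profit: CAD 112,313.89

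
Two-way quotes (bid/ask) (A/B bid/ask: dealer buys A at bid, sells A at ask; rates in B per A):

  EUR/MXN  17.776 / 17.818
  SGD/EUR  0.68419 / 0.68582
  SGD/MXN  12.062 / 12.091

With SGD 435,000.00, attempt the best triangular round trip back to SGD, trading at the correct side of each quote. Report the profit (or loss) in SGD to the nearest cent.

Net profit: SGD 2,560.19

Best loop SGD → EUR → MXN → SGD:
SGD 435,000.00 × 0.68419 (sell SGD at bid) = EUR 297,622.65
EUR 297,622.65 × 17.776 (sell EUR at bid) = MXN 5,290,540.23
MXN 5,290,540.23 ÷ 12.091 (buy SGD at ask) = SGD 437,560.19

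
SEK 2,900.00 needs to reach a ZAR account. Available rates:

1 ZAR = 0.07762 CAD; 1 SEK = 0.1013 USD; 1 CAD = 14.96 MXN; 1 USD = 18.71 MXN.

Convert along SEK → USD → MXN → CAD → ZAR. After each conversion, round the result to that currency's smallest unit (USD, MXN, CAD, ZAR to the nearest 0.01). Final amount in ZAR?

ZAR 4,733.44

SEK 2,900.00 × 0.1013 = USD 293.77
USD 293.77 × 18.71 = MXN 5,496.44
MXN 5,496.44 ÷ 14.96 = CAD 367.41
CAD 367.41 ÷ 0.07762 = ZAR 4,733.44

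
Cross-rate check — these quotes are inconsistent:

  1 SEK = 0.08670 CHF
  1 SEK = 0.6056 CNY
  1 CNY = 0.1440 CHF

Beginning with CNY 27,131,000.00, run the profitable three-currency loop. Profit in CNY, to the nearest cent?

Profit: CNY 158,467.57

Profitable loop is CNY → CHF → SEK → CNY:
CNY 27,131,000.00 × 0.1440 = CHF 3,906,864.00
CHF 3,906,864.00 ÷ 0.08670 = SEK 45,061,868.51
SEK 45,061,868.51 × 0.6056 = CNY 27,289,467.57
Profit = CNY 27,289,467.57 − CNY 27,131,000.00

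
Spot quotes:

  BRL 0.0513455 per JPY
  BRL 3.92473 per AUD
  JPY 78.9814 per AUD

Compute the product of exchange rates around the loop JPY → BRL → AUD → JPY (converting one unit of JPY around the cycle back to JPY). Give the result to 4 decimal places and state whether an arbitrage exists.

1.0333 (arbitrage exists)

Around JPY → BRL → AUD → JPY: 1 × 0.0513455 ÷ 3.92473 × 78.9814 = 1.033279
Product > 1; profitable direction is JPY → BRL → AUD → JPY.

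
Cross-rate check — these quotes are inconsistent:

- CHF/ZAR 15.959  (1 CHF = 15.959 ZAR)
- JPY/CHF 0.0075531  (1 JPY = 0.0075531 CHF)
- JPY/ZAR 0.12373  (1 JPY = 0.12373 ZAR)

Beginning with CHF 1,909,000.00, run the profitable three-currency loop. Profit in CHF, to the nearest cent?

Profit: CHF 50,521.50

Profitable loop is CHF → JPY → ZAR → CHF:
CHF 1,909,000.00 ÷ 0.0075531 = JPY 252,743,906
JPY 252,743,906 × 0.12373 = ZAR 31,272,003.55
ZAR 31,272,003.55 ÷ 15.959 = CHF 1,959,521.50
Profit = CHF 1,959,521.50 − CHF 1,909,000.00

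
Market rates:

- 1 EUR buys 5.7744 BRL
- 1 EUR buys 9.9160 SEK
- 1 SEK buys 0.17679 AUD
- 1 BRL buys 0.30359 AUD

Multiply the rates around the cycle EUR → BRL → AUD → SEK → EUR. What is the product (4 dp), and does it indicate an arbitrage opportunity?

1.0000 (no arbitrage)

Around EUR → BRL → AUD → SEK → EUR: 1 × 5.7744 × 0.30359 ÷ 0.17679 ÷ 9.9160 = 1.000000
Product ≈ 1 (deviation 0.000%, within rounding noise).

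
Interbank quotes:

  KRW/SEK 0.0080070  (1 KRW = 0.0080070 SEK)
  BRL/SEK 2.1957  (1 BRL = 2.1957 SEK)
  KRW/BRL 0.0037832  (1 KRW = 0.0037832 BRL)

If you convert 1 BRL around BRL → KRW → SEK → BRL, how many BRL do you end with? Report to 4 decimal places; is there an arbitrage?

0.9639 (arbitrage exists)

Around BRL → KRW → SEK → BRL: 1 ÷ 0.0037832 × 0.0080070 ÷ 2.1957 = 0.963912
Product < 1; profitable direction is BRL → SEK → KRW → BRL.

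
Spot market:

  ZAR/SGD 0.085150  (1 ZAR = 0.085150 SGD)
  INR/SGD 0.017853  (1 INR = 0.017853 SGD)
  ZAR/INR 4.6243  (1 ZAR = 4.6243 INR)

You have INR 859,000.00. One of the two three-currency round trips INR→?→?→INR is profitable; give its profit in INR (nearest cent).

Profitable loop is INR → ZAR → SGD → INR:
INR 859,000.00 ÷ 4.6243 = ZAR 185,757.84
ZAR 185,757.84 × 0.085150 = SGD 15,817.28
SGD 15,817.28 ÷ 0.017853 = INR 885,973.25
Profit = INR 885,973.25 − INR 859,000.00

Profit: INR 26,973.25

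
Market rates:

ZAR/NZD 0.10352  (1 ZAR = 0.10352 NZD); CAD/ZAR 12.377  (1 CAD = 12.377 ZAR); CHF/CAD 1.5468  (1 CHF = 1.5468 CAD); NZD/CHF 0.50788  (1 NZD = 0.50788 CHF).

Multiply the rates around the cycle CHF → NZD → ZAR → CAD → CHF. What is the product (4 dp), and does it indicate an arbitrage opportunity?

Around CHF → NZD → ZAR → CAD → CHF: 1 ÷ 0.50788 ÷ 0.10352 ÷ 12.377 ÷ 1.5468 = 0.993494
Product < 1; profitable direction is CHF → CAD → ZAR → NZD → CHF.

0.9935 (arbitrage exists)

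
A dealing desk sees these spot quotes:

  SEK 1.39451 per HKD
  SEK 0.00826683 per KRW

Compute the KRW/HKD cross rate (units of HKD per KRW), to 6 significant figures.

KRW/HKD = 0.00592813

1 KRW × 0.00826683 = 0.00826683 SEK
0.00826683 SEK ÷ 1.39451 = 0.00592813 HKD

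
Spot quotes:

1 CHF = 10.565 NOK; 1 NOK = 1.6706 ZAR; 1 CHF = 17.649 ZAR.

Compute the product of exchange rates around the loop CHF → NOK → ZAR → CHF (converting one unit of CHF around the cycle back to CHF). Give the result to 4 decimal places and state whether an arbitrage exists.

Around CHF → NOK → ZAR → CHF: 1 × 10.565 × 1.6706 ÷ 17.649 = 1.000050
Product ≈ 1 (deviation 0.005%, within rounding noise).

1.0001 (no arbitrage)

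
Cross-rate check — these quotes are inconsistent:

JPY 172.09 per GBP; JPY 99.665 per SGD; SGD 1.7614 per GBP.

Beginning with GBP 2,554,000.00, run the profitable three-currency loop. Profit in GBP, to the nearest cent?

Profit: GBP 51,349.08

Profitable loop is GBP → SGD → JPY → GBP:
GBP 2,554,000.00 × 1.7614 = SGD 4,498,615.60
SGD 4,498,615.60 × 99.665 = JPY 448,354,524
JPY 448,354,524 ÷ 172.09 = GBP 2,605,349.08
Profit = GBP 2,605,349.08 − GBP 2,554,000.00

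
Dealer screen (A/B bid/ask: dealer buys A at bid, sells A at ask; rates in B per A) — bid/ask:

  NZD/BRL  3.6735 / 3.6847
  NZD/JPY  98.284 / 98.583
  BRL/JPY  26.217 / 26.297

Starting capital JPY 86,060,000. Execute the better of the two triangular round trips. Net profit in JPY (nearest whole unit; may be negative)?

Best loop JPY → BRL → NZD → JPY:
JPY 86,060,000 ÷ 26.297 (buy BRL at ask) = BRL 3,272,616.65
BRL 3,272,616.65 ÷ 3.6847 (buy NZD at ask) = NZD 888,163.66
NZD 888,163.66 × 98.284 (sell NZD at bid) = JPY 87,292,277

Net profit: JPY 1,232,277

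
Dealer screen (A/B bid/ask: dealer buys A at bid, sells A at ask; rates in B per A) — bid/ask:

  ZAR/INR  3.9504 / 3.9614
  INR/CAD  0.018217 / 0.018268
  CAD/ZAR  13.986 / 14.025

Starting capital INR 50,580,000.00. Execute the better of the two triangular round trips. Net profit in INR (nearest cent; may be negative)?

Best loop INR → CAD → ZAR → INR:
INR 50,580,000.00 × 0.018217 (sell INR at bid) = CAD 921,415.86
CAD 921,415.86 × 13.986 (sell CAD at bid) = ZAR 12,886,922.22
ZAR 12,886,922.22 × 3.9504 (sell ZAR at bid) = INR 50,908,497.53

Net profit: INR 328,497.53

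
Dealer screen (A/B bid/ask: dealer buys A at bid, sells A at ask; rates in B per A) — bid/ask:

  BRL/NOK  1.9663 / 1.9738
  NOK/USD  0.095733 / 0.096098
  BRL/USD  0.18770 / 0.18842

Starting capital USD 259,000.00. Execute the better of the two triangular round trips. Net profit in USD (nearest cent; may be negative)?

Best loop USD → BRL → NOK → USD:
USD 259,000.00 ÷ 0.18842 (buy BRL at ask) = BRL 1,374,588.68
BRL 1,374,588.68 × 1.9663 (sell BRL at bid) = NOK 2,702,853.73
NOK 2,702,853.73 × 0.095733 (sell NOK at bid) = USD 258,752.30

Net result: USD -247.70 (no profitable arbitrage after spreads)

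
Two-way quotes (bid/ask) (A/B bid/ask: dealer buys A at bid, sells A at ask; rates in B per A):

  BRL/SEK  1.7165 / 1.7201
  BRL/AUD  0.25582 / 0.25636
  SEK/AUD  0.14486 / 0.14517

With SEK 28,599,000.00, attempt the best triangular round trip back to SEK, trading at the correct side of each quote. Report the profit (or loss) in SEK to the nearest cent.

Net profit: SEK 700,133.03

Best loop SEK → BRL → AUD → SEK:
SEK 28,599,000.00 ÷ 1.7201 (buy BRL at ask) = BRL 16,626,358.93
BRL 16,626,358.93 × 0.25582 (sell BRL at bid) = AUD 4,253,355.14
AUD 4,253,355.14 ÷ 0.14517 (buy SEK at ask) = SEK 29,299,133.03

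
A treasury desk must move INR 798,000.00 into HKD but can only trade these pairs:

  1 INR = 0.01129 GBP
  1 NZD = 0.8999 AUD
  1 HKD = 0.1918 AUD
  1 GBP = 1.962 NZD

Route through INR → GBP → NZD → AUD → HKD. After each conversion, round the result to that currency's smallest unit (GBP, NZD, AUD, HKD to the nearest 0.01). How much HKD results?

HKD 82,935.66

INR 798,000.00 × 0.01129 = GBP 9,009.42
GBP 9,009.42 × 1.962 = NZD 17,676.48
NZD 17,676.48 × 0.8999 = AUD 15,907.06
AUD 15,907.06 ÷ 0.1918 = HKD 82,935.66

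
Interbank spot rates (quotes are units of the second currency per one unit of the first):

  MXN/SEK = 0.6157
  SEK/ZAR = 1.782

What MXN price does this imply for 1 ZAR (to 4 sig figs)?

ZAR/MXN = 0.9114

1 ZAR ÷ 1.782 = 0.561167 SEK
0.561167 SEK ÷ 0.6157 = 0.91143 MXN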